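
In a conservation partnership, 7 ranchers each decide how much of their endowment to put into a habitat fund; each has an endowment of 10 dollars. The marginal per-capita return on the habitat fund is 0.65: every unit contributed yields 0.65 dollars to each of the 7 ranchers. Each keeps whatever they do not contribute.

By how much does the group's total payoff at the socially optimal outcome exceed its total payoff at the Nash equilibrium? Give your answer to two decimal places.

248.50 dollars

The private return per contributed unit is 0.65 < 1, so contributing 0 is dominant for every player. At the Nash equilibrium everyone keeps their 10, and the group total is 7 × 10 = 70.
Each contributed unit returns 4.550 to the group as a whole (0.65 to each of 7 players), which exceeds 1, so the social optimum is full contribution: group total = 4.550 × 70 = 318.50.
Efficiency loss = 318.50 − 70 = 248.50.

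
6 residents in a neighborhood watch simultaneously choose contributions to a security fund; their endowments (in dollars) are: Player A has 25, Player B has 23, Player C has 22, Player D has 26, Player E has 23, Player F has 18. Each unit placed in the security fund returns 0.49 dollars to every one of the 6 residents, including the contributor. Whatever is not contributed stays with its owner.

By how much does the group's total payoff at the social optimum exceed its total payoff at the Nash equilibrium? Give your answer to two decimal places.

The private return per contributed unit is 0.49 < 1 for everyone, so the Nash equilibrium is zero contribution and the group total is Σ E_j = 25 + 23 + 22 + 26 + 23 + 18 = 137.
Each contributed unit returns 2.940 to the group, so the social optimum is full contribution by everyone: group total = 2.940 × 137 = 402.78.
Efficiency loss = (2.940 − 1) × 137 = 265.78.

265.78 dollars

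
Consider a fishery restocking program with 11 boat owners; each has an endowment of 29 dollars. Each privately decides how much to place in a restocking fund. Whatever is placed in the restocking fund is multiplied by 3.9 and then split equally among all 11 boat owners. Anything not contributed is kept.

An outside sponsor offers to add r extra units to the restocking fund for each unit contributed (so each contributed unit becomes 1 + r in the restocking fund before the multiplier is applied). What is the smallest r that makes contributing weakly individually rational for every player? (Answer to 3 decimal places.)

1.821

With matching at rate r, one contributed unit becomes (1 + r) in the restocking fund and returns 3.9 × (1 + r) / 11 to the contributor.
Setting this equal to 1: 1 + r = 11/3.9 = 2.8205.
So the minimum matching rate is r = 2.8205 − 1 = 1.821.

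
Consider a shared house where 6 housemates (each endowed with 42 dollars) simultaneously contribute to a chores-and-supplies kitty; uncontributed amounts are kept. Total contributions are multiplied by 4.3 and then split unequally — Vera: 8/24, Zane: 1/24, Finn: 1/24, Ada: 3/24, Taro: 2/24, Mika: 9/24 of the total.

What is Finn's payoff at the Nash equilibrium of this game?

Player j's private return per contributed unit is 4.3 × (j's share). Contributing is weakly dominant for j when that share is at least 1/4.3 = 0.2326, and contributing 0 is dominant otherwise.
Vera and Mika are above the threshold, contributing 42 each; the remaining 4 contribute 0. Total contributed: 84.
Finn keeps 42 and receives 4.3 × 84 × 1/24 = 15.05 from the chores-and-supplies kitty, for a payoff of 57.05.

57.05 dollars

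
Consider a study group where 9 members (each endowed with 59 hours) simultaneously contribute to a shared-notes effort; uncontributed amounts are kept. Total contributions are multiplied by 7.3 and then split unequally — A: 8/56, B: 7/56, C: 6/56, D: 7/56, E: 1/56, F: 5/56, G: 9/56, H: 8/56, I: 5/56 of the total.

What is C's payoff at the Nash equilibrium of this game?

197.44 hours

A player with share s gets back 7.3·s per unit contributed, so full contribution is dominant for anyone with s > 1/7.3 = 0.1370 and zero contribution is dominant for anyone below.
A, G and H are above the threshold, contributing 59 each; the remaining 6 contribute 0. Total contributed: 177.
C keeps 59 and receives 7.3 × 177 × 6/56 = 138.44 from the shared-notes effort, for a payoff of 197.44.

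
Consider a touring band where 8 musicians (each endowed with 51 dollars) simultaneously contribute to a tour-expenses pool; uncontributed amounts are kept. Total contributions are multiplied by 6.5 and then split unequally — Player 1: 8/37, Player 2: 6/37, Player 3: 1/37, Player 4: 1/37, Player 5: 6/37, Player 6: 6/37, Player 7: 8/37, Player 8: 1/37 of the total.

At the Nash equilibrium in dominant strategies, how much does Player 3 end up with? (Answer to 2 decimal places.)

For player j, contributing a unit is worthwhile iff 6.5 × (j's share) ≥ 1, i.e. iff j's share is at least 0.1538.
Player 1, Player 2, Player 5, Player 6 and Player 7 clear that bar, contributing 51 each; the remaining 3 contribute 0. Total contributed: 255.
Player 3 keeps 51 and receives 6.5 × 255 × 1/37 = 44.80 from the tour-expenses pool, for a payoff of 95.80.

95.80 dollars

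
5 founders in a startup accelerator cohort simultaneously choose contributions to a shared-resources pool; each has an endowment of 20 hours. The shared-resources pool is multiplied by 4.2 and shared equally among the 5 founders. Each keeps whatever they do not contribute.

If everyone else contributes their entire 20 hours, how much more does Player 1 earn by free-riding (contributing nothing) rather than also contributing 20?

3.20 hours

Switching from a contribution of 20 to 0 lets Player 1 keep an extra 20 hours, but lowers the shared-resources pool by 20, which costs Player 1 their own share of that drop: 4.2/5 × 20 = 16.80.
Net gain = 20 − 16.80 = 3.20. The private return per contributed unit (0.8400) is below 1, so free-riding is indeed the best response regardless of what the others do.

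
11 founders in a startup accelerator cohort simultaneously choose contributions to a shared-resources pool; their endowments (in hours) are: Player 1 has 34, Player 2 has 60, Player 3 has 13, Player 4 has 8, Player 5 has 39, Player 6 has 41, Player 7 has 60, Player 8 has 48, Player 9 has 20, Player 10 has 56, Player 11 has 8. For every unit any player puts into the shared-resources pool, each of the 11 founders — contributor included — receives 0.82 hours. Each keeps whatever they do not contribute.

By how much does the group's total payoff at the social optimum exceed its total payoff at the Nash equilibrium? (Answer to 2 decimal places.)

3103.74 hours

The private return per contributed unit is 0.82 < 1 for everyone, so the Nash equilibrium is zero contribution and the group total is Σ E_j = 34 + 60 + 13 + 8 + 39 + 41 + 60 + 48 + 20 + 56 + 8 = 387.
Each contributed unit returns 9.020 to the group, so the social optimum is full contribution by everyone: group total = 9.020 × 387 = 3490.74.
Efficiency loss = (9.020 − 1) × 387 = 3103.74.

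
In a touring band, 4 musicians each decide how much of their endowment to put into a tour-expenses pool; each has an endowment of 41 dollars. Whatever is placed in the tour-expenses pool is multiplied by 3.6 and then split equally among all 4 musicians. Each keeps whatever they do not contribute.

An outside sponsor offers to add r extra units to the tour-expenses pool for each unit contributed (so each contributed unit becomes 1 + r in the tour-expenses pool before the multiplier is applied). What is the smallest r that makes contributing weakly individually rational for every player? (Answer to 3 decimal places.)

0.111

With matching at rate r, one contributed unit becomes (1 + r) in the tour-expenses pool and returns 3.6 × (1 + r) / 4 to the contributor.
Setting this equal to 1: 1 + r = 4/3.6 = 1.1111.
So the minimum matching rate is r = 1.1111 − 1 = 0.111.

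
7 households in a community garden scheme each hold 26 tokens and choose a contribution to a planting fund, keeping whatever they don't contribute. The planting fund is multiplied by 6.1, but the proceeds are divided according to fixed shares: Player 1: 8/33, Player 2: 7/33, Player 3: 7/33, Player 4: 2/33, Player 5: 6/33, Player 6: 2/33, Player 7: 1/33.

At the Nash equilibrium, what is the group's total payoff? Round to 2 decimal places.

712.40 tokens

Each unit j contributes comes back to j as 6.1 × (j's share), so j prefers to contribute only if that share exceeds 1/6.1 = 0.1639; otherwise keeping the unit dominates.
Player 1, Player 2, Player 3 and Player 5 are above the threshold, contributing 26 each; the remaining 3 contribute 0. Total contributed: 104.
The planting fund pays out 6.1 × 104 = 634.40 in total (split across the unequal shares, but the aggregate is all that matters for the group sum).
The 3 free-riders keep 26 each, adding 78. Group total = 78 + 634.40 = 712.40.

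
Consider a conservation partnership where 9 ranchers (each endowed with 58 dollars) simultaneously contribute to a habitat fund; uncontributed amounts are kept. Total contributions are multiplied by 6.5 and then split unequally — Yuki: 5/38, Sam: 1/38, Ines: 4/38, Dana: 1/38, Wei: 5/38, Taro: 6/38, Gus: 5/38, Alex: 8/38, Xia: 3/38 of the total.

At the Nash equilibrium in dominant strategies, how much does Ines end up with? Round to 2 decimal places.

For player j, contributing a unit is worthwhile iff 6.5 × (j's share) ≥ 1, i.e. iff j's share is at least 0.1538.
Taro and Alex clear that bar, contributing 58 each; the remaining 7 contribute 0. Total contributed: 116.
Ines keeps 58 and receives 6.5 × 116 × 4/38 = 79.37 from the habitat fund, for a payoff of 137.37.

137.37 dollars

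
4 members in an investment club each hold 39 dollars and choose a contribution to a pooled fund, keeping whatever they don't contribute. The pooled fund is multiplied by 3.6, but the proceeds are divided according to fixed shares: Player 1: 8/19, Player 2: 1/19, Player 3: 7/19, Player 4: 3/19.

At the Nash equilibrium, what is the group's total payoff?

358.80 dollars

Player j's private return per contributed unit is 3.6 × (j's share). Contributing is weakly dominant for j when that share is at least 1/3.6 = 0.2778, and contributing 0 is dominant otherwise.
Player 1 and Player 3 are above the threshold, contributing 39 each; the remaining 2 contribute 0. Total contributed: 78.
The pooled fund pays out 3.6 × 78 = 280.80 in total (split across the unequal shares, but the aggregate is all that matters for the group sum).
The 2 free-riders keep 39 each, adding 78. Group total = 78 + 280.80 = 358.80.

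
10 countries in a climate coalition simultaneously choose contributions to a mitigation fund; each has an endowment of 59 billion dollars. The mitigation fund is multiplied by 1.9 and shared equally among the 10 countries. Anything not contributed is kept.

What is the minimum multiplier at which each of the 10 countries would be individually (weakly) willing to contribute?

A contributed unit returns (multiplier)/10 to its contributor.
This reaches 1 exactly when the multiplier is 10.

10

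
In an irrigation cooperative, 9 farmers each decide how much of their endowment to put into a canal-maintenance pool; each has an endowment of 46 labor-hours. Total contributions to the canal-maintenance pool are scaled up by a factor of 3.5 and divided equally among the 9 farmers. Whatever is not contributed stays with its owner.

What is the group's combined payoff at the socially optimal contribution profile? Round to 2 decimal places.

Each contributed unit returns 3.500 to the group as a whole (0.3889 to each of 9 players), which exceeds 1, so the social optimum is full contribution: group total = 3.500 × 414 = 1449.00.

1449.00 labor-hours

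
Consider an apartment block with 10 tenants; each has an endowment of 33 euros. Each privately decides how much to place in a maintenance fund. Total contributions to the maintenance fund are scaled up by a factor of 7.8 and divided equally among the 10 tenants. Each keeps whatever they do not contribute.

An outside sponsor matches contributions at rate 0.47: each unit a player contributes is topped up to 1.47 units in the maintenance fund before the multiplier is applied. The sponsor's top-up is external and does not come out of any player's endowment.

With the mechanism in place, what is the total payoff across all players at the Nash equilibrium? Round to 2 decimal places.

Under the mechanism each unit contributed yields 7.8 × 1.47 / 10 = 1.1466 back to its contributor per unit of net cost, which exceeds 1, making full contribution the dominant choice for everyone.
So the Nash equilibrium is full contribution by all 10; the group earns 7.8 × 1.47 × 330 = 3783.78.

3783.78 euros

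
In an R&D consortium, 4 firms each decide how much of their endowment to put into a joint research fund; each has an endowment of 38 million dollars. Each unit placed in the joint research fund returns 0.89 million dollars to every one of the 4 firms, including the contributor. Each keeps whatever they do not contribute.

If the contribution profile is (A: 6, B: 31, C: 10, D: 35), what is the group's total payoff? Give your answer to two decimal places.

361.92 million dollars

Total contributed: 6 + 31 + 10 + 35 = 82; total kept: 4 × 38 − 82 = 70.
The joint research fund pays out 0.89 × 4 × 82 = 291.92 in aggregate.
Group total = 70 + 291.92 = 361.92.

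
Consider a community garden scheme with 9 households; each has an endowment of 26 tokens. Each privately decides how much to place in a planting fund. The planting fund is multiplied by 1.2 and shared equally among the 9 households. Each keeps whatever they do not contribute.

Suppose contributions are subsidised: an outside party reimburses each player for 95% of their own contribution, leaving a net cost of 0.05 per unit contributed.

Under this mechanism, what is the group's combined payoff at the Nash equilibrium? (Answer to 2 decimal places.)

503.10 tokens

The effective private return per unit is now (1.2/9) / 0.05 = 2.6667 > 1, so every player's dominant strategy flips to full contribution.
At the Nash equilibrium everyone contributes 26. Group total payoff = 9 × (26 × 0.95 + 1.2 × 26) = 503.10.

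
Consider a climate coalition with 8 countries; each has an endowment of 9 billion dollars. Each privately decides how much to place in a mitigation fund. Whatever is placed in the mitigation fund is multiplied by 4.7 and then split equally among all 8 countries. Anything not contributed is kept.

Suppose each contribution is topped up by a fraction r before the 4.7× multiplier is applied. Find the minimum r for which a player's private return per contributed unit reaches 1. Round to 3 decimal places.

0.702

With matching at rate r, one contributed unit becomes (1 + r) in the mitigation fund and returns 4.7 × (1 + r) / 8 to the contributor.
Setting this equal to 1: 1 + r = 8/4.7 = 1.7021.
So the minimum matching rate is r = 1.7021 − 1 = 0.702.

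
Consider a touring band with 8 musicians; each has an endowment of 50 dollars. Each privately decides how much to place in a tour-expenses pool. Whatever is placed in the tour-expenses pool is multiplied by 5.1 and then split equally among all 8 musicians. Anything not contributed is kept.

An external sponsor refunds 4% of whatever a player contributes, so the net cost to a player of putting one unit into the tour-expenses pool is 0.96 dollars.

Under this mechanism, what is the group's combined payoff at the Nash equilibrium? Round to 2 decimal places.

The effective private return is (5.1/8) / 0.96 = 0.6641, which is still under 1, so the mechanism doesn't change anyone's dominant strategy: zero contribution.
Everyone keeps their endowment and the group total is 8 × 50 = 400.

400.00 dollars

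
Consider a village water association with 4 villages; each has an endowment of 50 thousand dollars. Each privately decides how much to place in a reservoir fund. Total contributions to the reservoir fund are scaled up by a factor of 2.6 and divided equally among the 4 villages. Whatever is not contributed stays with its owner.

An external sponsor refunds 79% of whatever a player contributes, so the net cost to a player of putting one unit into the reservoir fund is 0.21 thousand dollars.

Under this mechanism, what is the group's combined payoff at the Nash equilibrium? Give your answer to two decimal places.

The effective private return per unit is now (2.6/4) / 0.21 = 3.0952 > 1, so every player's dominant strategy flips to full contribution.
So the Nash equilibrium is full contribution by all 4; the group earns 4 × (50 × 0.79 + 2.6 × 50) = 678.00.

678.00 thousand dollars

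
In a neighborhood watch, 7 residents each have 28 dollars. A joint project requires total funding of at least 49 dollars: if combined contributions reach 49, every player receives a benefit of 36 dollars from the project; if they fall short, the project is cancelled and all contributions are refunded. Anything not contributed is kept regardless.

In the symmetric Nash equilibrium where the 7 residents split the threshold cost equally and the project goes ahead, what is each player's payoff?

Equal share of the threshold: 49/7 = 7.
At this profile no one gains by cutting their contribution: any cut drops the total below 49, the project is cancelled, contributions are refunded, and the deviator ends with 28, which is less than 28 − 7 + 36 = 57. Contributing more than 7 just wastes the excess. So contributing exactly 7 is a best response.
Each player's payoff: 28 − 7 + 36 = 57.

57 dollars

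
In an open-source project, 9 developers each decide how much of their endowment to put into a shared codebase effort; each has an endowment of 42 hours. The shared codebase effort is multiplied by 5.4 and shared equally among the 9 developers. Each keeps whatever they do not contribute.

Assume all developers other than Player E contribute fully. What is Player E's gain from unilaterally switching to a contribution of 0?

Switching from a contribution of 42 to 0 lets Player E keep an extra 42 hours, but lowers the shared codebase effort by 42, which costs Player E their own share of that drop: 5.4/9 × 42 = 25.20.
Net gain = 42 − 25.20 = 16.80. The private return per contributed unit (0.6000) is below 1, so free-riding is indeed the best response regardless of what the others do.

16.80 hours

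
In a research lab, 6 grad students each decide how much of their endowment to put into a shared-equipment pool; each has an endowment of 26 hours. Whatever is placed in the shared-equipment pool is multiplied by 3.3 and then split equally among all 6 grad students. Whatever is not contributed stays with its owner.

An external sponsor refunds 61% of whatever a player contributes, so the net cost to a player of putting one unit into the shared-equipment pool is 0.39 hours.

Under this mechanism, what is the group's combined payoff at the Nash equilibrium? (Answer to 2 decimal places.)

Under the mechanism each unit contributed yields (3.3/6) / 0.39 = 1.4103 back to its contributor per unit of net cost, which exceeds 1, making full contribution the dominant choice for everyone.
At the Nash equilibrium everyone contributes 26. Group total payoff = 6 × (26 × 0.61 + 3.3 × 26) = 609.96.

609.96 hours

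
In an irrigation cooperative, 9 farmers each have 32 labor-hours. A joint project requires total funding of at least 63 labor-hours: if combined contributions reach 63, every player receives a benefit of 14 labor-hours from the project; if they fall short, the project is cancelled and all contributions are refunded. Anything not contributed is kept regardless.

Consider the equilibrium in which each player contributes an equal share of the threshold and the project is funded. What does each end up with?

Equal share of the threshold: 63/9 = 7.
At this profile no one gains by cutting their contribution: any cut drops the total below 63, the project is cancelled, contributions are refunded, and the deviator ends with 32, which is less than 32 − 7 + 14 = 39. Contributing more than 7 just wastes the excess. So contributing exactly 7 is a best response.
Each player's payoff: 32 − 7 + 14 = 39.

39 labor-hours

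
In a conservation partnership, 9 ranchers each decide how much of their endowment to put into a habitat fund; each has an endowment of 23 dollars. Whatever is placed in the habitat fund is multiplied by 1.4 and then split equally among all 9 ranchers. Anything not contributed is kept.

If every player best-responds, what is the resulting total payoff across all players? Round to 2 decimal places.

Each contributed unit returns 1.4/9 = 0.1556 to its contributor — below 1 — so contributing 0 is dominant for every player. At the Nash equilibrium everyone keeps their 23, and the group total is 9 × 23 = 207.

207.00 dollars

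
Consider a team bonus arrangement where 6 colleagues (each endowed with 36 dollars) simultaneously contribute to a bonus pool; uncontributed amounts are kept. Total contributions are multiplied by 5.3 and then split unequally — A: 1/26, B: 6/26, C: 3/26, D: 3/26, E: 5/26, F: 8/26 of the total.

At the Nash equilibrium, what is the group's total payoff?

680.40 dollars

Each unit j contributes comes back to j as 5.3 × (j's share), so j prefers to contribute only if that share exceeds 1/5.3 = 0.1887; otherwise keeping the unit dominates.
B, E and F clear that bar, contributing 36 each; the remaining 3 contribute 0. Total contributed: 108.
The bonus pool pays out 5.3 × 108 = 572.40 in total (split across the unequal shares, but the aggregate is all that matters for the group sum).
The 3 free-riders keep 36 each, adding 108. Group total = 108 + 572.40 = 680.40.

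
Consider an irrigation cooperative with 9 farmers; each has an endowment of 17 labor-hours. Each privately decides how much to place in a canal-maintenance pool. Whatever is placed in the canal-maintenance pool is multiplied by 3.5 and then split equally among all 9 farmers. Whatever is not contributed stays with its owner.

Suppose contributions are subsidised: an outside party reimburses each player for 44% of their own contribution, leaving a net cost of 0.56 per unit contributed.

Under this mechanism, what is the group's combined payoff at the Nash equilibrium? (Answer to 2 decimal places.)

153.00 labor-hours

Even with the mechanism, each unit contributed returns only (3.5/9) / 0.56 = 0.6944 per unit of net cost, so contributing nothing is still dominant.
Everyone keeps their endowment and the group total is 9 × 17 = 153.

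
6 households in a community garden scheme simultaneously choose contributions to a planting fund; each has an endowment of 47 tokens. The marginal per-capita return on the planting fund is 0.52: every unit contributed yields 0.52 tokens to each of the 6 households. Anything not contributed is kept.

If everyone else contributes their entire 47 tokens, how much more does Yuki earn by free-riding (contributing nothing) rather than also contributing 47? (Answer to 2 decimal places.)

Switching from a contribution of 47 to 0 lets Yuki keep an extra 47 tokens, but lowers the planting fund by 47, which costs Yuki their own share of that drop: 0.52 × 47 = 24.44.
Net gain = 47 − 24.44 = 22.56. The private return per contributed unit (0.52) is below 1, so free-riding is indeed the best response regardless of what the others do.

22.56 tokens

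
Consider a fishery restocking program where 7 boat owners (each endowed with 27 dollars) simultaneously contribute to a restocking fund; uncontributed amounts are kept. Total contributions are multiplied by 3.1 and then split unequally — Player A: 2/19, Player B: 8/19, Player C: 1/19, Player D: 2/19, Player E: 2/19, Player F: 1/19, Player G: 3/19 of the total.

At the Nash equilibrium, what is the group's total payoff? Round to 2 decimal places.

A player with share s gets back 3.1·s per unit contributed, so full contribution is dominant for anyone with s > 1/3.1 = 0.3226 and zero contribution is dominant for anyone below.
Only Player B (8/19) clears that bar, contributing 27; the remaining 6 contribute 0. Total contributed: 27.
The restocking fund pays out 3.1 × 27 = 83.70 in total (split across the unequal shares, but the aggregate is all that matters for the group sum).
The 6 free-riders keep 27 each, adding 162. Group total = 162 + 83.70 = 245.70.

245.70 dollars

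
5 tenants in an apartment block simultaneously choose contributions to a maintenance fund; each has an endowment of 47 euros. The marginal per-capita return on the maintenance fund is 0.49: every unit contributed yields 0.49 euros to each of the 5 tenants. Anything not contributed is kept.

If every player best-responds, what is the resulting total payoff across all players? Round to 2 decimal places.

The private return per contributed unit is 0.49 < 1, so contributing 0 is dominant for every player. At the Nash equilibrium everyone keeps their 47, and the group total is 5 × 47 = 235.

235.00 euros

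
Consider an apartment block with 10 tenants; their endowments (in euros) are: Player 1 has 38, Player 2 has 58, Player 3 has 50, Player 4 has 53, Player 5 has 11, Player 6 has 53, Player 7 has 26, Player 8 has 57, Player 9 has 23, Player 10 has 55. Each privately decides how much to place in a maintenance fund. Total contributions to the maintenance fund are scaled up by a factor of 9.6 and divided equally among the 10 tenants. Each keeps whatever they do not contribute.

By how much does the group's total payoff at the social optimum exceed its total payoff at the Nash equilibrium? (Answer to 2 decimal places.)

The private return per contributed unit is 9.6/10 = 0.9600 < 1 for every player regardless of endowment, so the Nash equilibrium is zero contribution and the group total is Σ E_j = 38 + 58 + 50 + 53 + 11 + 53 + 26 + 57 + 23 + 55 = 424.
Each contributed unit returns 9.600 to the group, so the social optimum is full contribution by everyone: group total = 9.600 × 424 = 4070.40.
Efficiency loss = (9.600 − 1) × 424 = 3646.40.

3646.40 euros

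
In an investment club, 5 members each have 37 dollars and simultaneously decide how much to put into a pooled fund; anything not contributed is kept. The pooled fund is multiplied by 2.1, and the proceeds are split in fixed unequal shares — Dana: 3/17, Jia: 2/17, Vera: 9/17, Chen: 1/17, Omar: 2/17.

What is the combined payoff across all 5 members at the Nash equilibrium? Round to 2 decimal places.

225.70 dollars

Each unit j contributes comes back to j as 2.1 × (j's share), so j prefers to contribute only if that share exceeds 1/2.1 = 0.4762; otherwise keeping the unit dominates.
Vera alone (share 9/17) is above the threshold, contributing 37; the remaining 4 contribute 0. Total contributed: 37.
The pooled fund pays out 2.1 × 37 = 77.70 in total (split across the unequal shares, but the aggregate is all that matters for the group sum).
The 4 free-riders keep 37 each, adding 148. Group total = 148 + 77.70 = 225.70.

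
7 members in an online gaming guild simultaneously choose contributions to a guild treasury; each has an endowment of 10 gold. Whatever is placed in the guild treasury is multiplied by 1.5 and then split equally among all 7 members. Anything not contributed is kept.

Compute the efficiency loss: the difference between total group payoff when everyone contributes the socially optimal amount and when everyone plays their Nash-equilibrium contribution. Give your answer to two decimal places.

Each contributed unit returns 1.5/7 = 0.2143 to its contributor — below 1 — so contributing 0 is dominant for every player. At the Nash equilibrium everyone keeps their 10, and the group total is 7 × 10 = 70.
Each contributed unit returns 1.500 to the group as a whole (0.2143 to each of 7 players), which exceeds 1, so the social optimum is full contribution: group total = 1.500 × 70 = 105.00.
Efficiency loss = 105.00 − 70 = 35.00.

35.00 gold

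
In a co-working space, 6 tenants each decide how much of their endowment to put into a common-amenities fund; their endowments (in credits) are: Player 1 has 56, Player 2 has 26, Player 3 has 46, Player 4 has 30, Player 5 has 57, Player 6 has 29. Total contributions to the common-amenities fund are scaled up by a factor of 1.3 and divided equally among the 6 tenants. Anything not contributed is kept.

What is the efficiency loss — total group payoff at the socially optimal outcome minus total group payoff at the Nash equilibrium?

The private return per contributed unit is 1.3/6 = 0.2167 < 1 for every player regardless of endowment, so the Nash equilibrium is zero contribution and the group total is Σ E_j = 56 + 26 + 46 + 30 + 57 + 29 = 244.
Each contributed unit returns 1.300 to the group, so the social optimum is full contribution by everyone: group total = 1.300 × 244 = 317.20.
Efficiency loss = (1.300 − 1) × 244 = 73.20.

73.20 credits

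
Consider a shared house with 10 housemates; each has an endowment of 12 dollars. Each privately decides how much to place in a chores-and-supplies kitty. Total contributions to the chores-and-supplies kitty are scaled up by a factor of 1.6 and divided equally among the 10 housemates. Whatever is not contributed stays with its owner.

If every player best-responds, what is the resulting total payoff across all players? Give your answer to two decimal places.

120.00 dollars

Each contributed unit returns 1.6/10 = 0.1600 to its contributor — below 1 — so contributing 0 is dominant for every player. At the Nash equilibrium everyone keeps their 12, and the group total is 10 × 12 = 120.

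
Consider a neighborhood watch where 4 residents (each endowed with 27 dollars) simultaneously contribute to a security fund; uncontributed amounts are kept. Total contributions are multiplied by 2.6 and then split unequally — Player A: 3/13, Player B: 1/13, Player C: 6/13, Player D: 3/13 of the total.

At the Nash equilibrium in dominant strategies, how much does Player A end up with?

A player with share s gets back 2.6·s per unit contributed, so full contribution is dominant for anyone with s > 1/2.6 = 0.3846 and zero contribution is dominant for anyone below.
The only share above 0.3846 is Player C's 6/13, contributing 27; the remaining 3 contribute 0. Total contributed: 27.
Player A keeps 27 and receives 2.6 × 27 × 3/13 = 16.20 from the security fund, for a payoff of 43.20.

43.20 dollars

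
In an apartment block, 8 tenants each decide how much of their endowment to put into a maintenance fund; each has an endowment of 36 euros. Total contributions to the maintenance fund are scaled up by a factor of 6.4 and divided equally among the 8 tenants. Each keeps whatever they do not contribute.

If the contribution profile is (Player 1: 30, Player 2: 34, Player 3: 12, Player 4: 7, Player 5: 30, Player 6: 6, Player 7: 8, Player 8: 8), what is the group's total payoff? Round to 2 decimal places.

1017.00 euros

Total contributed: 30 + 34 + 12 + 7 + 30 + 6 + 8 + 8 = 135; total kept: 8 × 36 − 135 = 153.
The maintenance fund pays out 6.4 × 135 = 864.00 in aggregate.
Group total = 153 + 864.00 = 1017.00.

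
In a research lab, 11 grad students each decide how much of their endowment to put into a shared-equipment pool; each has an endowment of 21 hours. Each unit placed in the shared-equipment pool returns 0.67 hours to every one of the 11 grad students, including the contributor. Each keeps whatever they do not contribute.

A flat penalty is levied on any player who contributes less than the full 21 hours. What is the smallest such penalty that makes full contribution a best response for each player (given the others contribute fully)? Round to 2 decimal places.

6.93 hours

Given the others contribute fully, the best deviation is to contribute 0 (any partial contribution still incurs the fine and gives up units whose private return 0.67 is below 1).
Deviating from 21 to 0 saves 21 hours but forfeits the deviator's share of the drop in the shared-equipment pool: 0.67 × 21 = 14.07.
So the deviation gain is 21 − 14.07 = 6.93, and the fine must be at least 6.93 hours to wipe it out.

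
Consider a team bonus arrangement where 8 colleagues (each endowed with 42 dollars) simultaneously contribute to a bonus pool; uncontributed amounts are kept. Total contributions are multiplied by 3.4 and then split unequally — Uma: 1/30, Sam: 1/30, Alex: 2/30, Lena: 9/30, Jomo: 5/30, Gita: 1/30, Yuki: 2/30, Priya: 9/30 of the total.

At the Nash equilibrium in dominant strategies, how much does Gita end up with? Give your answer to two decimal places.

51.52 dollars

Each unit j contributes comes back to j as 3.4 × (j's share), so j prefers to contribute only if that share exceeds 1/3.4 = 0.2941; otherwise keeping the unit dominates.
Lena and Priya are above the threshold, contributing 42 each; the remaining 6 contribute 0. Total contributed: 84.
Gita keeps 42 and receives 3.4 × 84 × 1/30 = 9.52 from the bonus pool, for a payoff of 51.52.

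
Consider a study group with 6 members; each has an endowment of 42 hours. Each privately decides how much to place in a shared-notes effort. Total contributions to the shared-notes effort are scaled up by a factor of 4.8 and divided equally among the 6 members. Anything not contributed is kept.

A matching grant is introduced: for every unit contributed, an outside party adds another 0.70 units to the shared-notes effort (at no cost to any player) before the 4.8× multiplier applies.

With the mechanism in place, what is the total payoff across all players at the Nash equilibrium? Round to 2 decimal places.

The effective private return per unit is now 4.8 × 1.70 / 6 = 1.3600 > 1, so every player's dominant strategy flips to full contribution.
At the Nash equilibrium everyone contributes 42. Group total payoff = 4.8 × 1.70 × 252 = 2056.32.

2056.32 hours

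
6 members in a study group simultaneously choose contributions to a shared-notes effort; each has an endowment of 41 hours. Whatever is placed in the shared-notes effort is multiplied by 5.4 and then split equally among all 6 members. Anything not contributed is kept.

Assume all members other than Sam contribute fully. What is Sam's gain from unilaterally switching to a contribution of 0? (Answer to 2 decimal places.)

4.10 hours

Switching from a contribution of 41 to 0 lets Sam keep an extra 41 hours, but lowers the shared-notes effort by 41, which costs Sam their own share of that drop: 5.4/6 × 41 = 36.90.
Net gain = 41 − 36.90 = 4.10. The private return per contributed unit (0.9000) is below 1, so free-riding is indeed the best response regardless of what the others do.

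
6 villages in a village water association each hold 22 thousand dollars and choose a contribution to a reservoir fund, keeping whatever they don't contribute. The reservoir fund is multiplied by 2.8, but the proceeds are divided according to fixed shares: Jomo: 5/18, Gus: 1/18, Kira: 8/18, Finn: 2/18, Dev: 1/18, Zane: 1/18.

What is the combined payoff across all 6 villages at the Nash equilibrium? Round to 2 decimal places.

For player j, contributing a unit is worthwhile iff 2.8 × (j's share) ≥ 1, i.e. iff j's share is at least 0.3571.
The only share above 0.3571 is Kira's 8/18, contributing 22; the remaining 5 contribute 0. Total contributed: 22.
The reservoir fund pays out 2.8 × 22 = 61.60 in total (split across the unequal shares, but the aggregate is all that matters for the group sum).
The 5 free-riders keep 22 each, adding 110. Group total = 110 + 61.60 = 171.60.

171.60 thousand dollars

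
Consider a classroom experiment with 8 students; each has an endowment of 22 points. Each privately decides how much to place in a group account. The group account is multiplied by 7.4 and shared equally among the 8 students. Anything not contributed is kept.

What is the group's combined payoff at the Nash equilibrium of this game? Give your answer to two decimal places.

Each contributed unit returns 7.4/8 = 0.9250 to its contributor — below 1 — so contributing 0 is dominant for every player. At the Nash equilibrium everyone keeps their 22, and the group total is 8 × 22 = 176.

176.00 points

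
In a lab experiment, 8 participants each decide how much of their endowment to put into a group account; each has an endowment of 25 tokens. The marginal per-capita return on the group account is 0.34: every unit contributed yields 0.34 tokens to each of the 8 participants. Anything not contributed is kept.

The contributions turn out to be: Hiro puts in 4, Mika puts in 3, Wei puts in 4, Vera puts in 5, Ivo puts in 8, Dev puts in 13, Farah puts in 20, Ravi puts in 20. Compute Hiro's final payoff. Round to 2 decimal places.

Total contributed: 4 + 3 + 4 + 5 + 8 + 13 + 20 + 20 = 77.
Each receives 0.34 × 77 = 26.18 from the group account.
Hiro keeps 25 − 4 = 21, so Hiro's payoff is 21 + 26.18 = 47.18.

47.18 tokens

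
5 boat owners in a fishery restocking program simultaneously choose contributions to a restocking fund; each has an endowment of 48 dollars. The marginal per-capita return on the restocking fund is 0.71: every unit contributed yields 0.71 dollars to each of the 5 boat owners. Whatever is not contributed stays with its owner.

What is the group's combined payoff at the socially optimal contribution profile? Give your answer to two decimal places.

Each contributed unit returns 3.550 to the group as a whole (0.71 to each of 5 players), which exceeds 1, so the social optimum is full contribution: group total = 3.550 × 240 = 852.00.

852.00 dollars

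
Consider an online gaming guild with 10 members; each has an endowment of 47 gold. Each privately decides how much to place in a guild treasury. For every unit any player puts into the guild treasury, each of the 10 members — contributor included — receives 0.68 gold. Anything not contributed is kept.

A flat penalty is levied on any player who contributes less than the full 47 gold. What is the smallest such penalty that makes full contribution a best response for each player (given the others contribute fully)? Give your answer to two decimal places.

15.04 gold

Given the others contribute fully, the best deviation is to contribute 0 (any partial contribution still incurs the fine and gives up units whose private return 0.68 is below 1).
Deviating from 47 to 0 saves 47 gold but forfeits the deviator's share of the drop in the guild treasury: 0.68 × 47 = 31.96.
So the deviation gain is 47 − 31.96 = 15.04, and the fine must be at least 15.04 gold to wipe it out.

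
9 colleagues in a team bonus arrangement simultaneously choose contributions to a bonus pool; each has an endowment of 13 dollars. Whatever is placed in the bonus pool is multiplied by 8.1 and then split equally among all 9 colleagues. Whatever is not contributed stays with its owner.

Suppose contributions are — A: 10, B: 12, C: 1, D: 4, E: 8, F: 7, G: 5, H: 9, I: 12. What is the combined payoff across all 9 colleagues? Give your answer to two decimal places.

599.80 dollars

Total contributed: 10 + 12 + 1 + 4 + 8 + 7 + 5 + 9 + 12 = 68; total kept: 9 × 13 − 68 = 49.
The bonus pool pays out 8.1 × 68 = 550.80 in aggregate.
Group total = 49 + 550.80 = 599.80.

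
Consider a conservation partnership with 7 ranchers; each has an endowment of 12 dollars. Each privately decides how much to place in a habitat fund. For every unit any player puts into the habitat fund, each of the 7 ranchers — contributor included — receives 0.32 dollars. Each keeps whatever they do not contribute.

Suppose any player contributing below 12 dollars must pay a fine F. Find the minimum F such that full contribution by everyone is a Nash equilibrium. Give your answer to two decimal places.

8.16 dollars

Given the others contribute fully, the best deviation is to contribute 0 (any partial contribution still incurs the fine and gives up units whose private return 0.32 is below 1).
Deviating from 12 to 0 saves 12 dollars but forfeits the deviator's share of the drop in the habitat fund: 0.32 × 12 = 3.84.
So the deviation gain is 12 − 3.84 = 8.16, and the fine must be at least 8.16 dollars to wipe it out.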